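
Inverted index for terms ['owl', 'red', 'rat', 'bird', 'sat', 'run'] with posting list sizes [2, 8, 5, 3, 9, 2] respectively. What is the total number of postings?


Summing posting list sizes:
'owl': 2 postings
'red': 8 postings
'rat': 5 postings
'bird': 3 postings
'sat': 9 postings
'run': 2 postings
Total = 2 + 8 + 5 + 3 + 9 + 2 = 29

29


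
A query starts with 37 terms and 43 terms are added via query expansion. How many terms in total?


Original terms: 37
Expansion terms: 43
Total = 37 + 43 = 80

80


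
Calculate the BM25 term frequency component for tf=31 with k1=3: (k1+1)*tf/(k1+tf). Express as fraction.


BM25 TF component = (k1+1)*tf / (k1+tf)
k1 = 3, tf = 31
Numerator = (3+1)*31 = 124
Denominator = 3 + 31 = 34
= 124/34 = 62/17

62/17


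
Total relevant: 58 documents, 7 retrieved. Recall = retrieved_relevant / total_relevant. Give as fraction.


Recall = retrieved_relevant / total_relevant
= 7 / 58
= 7 / (7 + 51)
= 7/58

7/58


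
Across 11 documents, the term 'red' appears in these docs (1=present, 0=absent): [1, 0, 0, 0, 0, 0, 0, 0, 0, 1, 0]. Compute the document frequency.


Checking each document for 'red':
Doc 1: present
Doc 2: absent
Doc 3: absent
Doc 4: absent
Doc 5: absent
Doc 6: absent
Doc 7: absent
Doc 8: absent
Doc 9: absent
Doc 10: present
Doc 11: absent
df = sum of presences = 1 + 0 + 0 + 0 + 0 + 0 + 0 + 0 + 0 + 1 + 0 = 2

2


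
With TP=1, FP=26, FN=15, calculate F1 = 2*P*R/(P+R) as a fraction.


F1 = 2 * P * R / (P + R)
P = TP/(TP+FP) = 1/27 = 1/27
R = TP/(TP+FN) = 1/16 = 1/16
2 * P * R = 2 * 1/27 * 1/16 = 1/216
P + R = 1/27 + 1/16 = 43/432
F1 = 1/216 / 43/432 = 2/43

2/43


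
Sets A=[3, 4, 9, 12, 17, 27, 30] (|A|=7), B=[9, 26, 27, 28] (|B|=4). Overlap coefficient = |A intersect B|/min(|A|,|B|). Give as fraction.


A intersect B = [9, 27]
|A intersect B| = 2
min(|A|, |B|) = min(7, 4) = 4
Overlap = 2 / 4 = 1/2

1/2


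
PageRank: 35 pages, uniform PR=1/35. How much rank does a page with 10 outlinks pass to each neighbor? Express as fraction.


Initial PR = 1/35 = 1/35
Outlinks = 10
Contribution per link = PR / outlinks
= 1/35 / 10
= 1/350

1/350


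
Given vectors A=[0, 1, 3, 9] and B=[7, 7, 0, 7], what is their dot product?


Dot product = sum of element-wise products
A[0]*B[0] = 0*7 = 0
A[1]*B[1] = 1*7 = 7
A[2]*B[2] = 3*0 = 0
A[3]*B[3] = 9*7 = 63
Sum = 0 + 7 + 0 + 63 = 70

70


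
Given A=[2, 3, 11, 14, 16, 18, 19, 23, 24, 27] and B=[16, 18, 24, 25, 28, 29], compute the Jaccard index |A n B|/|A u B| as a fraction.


A intersect B = [16, 18, 24]
|A intersect B| = 3
A union B = [2, 3, 11, 14, 16, 18, 19, 23, 24, 25, 27, 28, 29]
|A union B| = 13
Jaccard = 3/13 = 3/13

3/13


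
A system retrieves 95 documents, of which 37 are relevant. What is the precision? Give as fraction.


Precision = relevant_retrieved / total_retrieved
= 37 / 95
= 37 / (37 + 58)
= 37/95

37/95


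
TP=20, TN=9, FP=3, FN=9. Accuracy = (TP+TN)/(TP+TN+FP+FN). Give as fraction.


Accuracy = (TP + TN) / (TP + TN + FP + FN)
TP + TN = 20 + 9 = 29
Total = 20 + 9 + 3 + 9 = 41
Accuracy = 29 / 41 = 29/41

29/41


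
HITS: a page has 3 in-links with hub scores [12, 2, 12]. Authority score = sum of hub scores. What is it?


Authority = sum of hub scores of in-linkers
In-link 1: hub score = 12
In-link 2: hub score = 2
In-link 3: hub score = 12
Authority = 12 + 2 + 12 = 26

26


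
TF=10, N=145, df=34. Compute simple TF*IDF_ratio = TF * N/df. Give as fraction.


TF * (N/df)
= 10 * (145/34)
= 10 * 145/34
= 725/17

725/17


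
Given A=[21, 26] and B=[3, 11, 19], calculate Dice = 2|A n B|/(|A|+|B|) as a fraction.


A intersect B = []
|A intersect B| = 0
|A| = 2, |B| = 3
Dice = 2*0 / (2+3)
= 0 / 5 = 0

0


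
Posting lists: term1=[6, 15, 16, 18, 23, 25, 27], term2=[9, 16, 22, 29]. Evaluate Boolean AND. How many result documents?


Boolean AND: find intersection of posting lists
term1 docs: [6, 15, 16, 18, 23, 25, 27]
term2 docs: [9, 16, 22, 29]
Intersection: [16]
|intersection| = 1

1


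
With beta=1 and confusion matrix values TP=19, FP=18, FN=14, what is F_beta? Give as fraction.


P = TP/(TP+FP) = 19/37 = 19/37
R = TP/(TP+FN) = 19/33 = 19/33
beta^2 = 1^2 = 1
(1 + beta^2) = 2
Numerator = (1+beta^2)*P*R = 722/1221
Denominator = beta^2*P + R = 19/37 + 19/33 = 1330/1221
F_beta = 19/35

19/35


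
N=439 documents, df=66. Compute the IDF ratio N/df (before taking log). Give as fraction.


IDF ratio = N / df
= 439 / 66
= 439/66

439/66


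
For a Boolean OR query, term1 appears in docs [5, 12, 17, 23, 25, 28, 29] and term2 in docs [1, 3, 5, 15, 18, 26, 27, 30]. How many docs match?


Boolean OR: find union of posting lists
term1 docs: [5, 12, 17, 23, 25, 28, 29]
term2 docs: [1, 3, 5, 15, 18, 26, 27, 30]
Union: [1, 3, 5, 12, 15, 17, 18, 23, 25, 26, 27, 28, 29, 30]
|union| = 14

14


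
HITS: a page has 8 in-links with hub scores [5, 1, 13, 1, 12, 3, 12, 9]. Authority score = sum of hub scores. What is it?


Authority = sum of hub scores of in-linkers
In-link 1: hub score = 5
In-link 2: hub score = 1
In-link 3: hub score = 13
In-link 4: hub score = 1
In-link 5: hub score = 12
In-link 6: hub score = 3
In-link 7: hub score = 12
In-link 8: hub score = 9
Authority = 5 + 1 + 13 + 1 + 12 + 3 + 12 + 9 = 56

56


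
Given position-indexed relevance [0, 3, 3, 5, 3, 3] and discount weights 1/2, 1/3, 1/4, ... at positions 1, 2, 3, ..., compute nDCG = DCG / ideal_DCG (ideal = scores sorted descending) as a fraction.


Position discount weights w_i = 1/(i+1) for i=1..6:
Weights = [1/2, 1/3, 1/4, 1/5, 1/6, 1/7]
Actual relevance: [0, 3, 3, 5, 3, 3]
DCG = 0/2 + 3/3 + 3/4 + 5/5 + 3/6 + 3/7 = 103/28
Ideal relevance (sorted desc): [5, 3, 3, 3, 3, 0]
Ideal DCG = 5/2 + 3/3 + 3/4 + 3/5 + 3/6 + 0/7 = 107/20
nDCG = DCG / ideal_DCG = 103/28 / 107/20 = 515/749

515/749


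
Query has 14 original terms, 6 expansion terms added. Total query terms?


Original terms: 14
Expansion terms: 6
Total = 14 + 6 = 20

20


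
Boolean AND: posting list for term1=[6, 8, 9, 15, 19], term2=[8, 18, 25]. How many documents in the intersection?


Boolean AND: find intersection of posting lists
term1 docs: [6, 8, 9, 15, 19]
term2 docs: [8, 18, 25]
Intersection: [8]
|intersection| = 1

1


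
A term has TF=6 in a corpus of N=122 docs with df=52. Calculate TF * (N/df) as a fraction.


TF * (N/df)
= 6 * (122/52)
= 6 * 61/26
= 183/13

183/13


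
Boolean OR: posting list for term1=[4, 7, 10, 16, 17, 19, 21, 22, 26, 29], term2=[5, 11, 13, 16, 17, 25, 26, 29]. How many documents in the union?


Boolean OR: find union of posting lists
term1 docs: [4, 7, 10, 16, 17, 19, 21, 22, 26, 29]
term2 docs: [5, 11, 13, 16, 17, 25, 26, 29]
Union: [4, 5, 7, 10, 11, 13, 16, 17, 19, 21, 22, 25, 26, 29]
|union| = 14

14


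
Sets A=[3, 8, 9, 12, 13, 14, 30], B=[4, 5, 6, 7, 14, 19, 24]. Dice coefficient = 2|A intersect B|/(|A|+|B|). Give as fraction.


A intersect B = [14]
|A intersect B| = 1
|A| = 7, |B| = 7
Dice = 2*1 / (7+7)
= 2 / 14 = 1/7

1/7


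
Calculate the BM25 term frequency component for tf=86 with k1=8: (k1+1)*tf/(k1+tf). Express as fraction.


BM25 TF component = (k1+1)*tf / (k1+tf)
k1 = 8, tf = 86
Numerator = (8+1)*86 = 774
Denominator = 8 + 86 = 94
= 774/94 = 387/47

387/47


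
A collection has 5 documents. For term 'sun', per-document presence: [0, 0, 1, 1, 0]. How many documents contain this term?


Checking each document for 'sun':
Doc 1: absent
Doc 2: absent
Doc 3: present
Doc 4: present
Doc 5: absent
df = sum of presences = 0 + 0 + 1 + 1 + 0 = 2

2


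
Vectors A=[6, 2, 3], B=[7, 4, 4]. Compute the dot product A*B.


Dot product = sum of element-wise products
A[0]*B[0] = 6*7 = 42
A[1]*B[1] = 2*4 = 8
A[2]*B[2] = 3*4 = 12
Sum = 42 + 8 + 12 = 62

62


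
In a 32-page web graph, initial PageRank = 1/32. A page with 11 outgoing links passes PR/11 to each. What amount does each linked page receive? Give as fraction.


Initial PR = 1/32 = 1/32
Outlinks = 11
Contribution per link = PR / outlinks
= 1/32 / 11
= 1/352

1/352


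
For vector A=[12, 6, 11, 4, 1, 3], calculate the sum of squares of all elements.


|A|^2 = sum of squared components
A[0]^2 = 12^2 = 144
A[1]^2 = 6^2 = 36
A[2]^2 = 11^2 = 121
A[3]^2 = 4^2 = 16
A[4]^2 = 1^2 = 1
A[5]^2 = 3^2 = 9
Sum = 144 + 36 + 121 + 16 + 1 + 9 = 327

327


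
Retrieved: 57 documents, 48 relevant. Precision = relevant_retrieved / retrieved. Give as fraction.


Precision = relevant_retrieved / total_retrieved
= 48 / 57
= 48 / (48 + 9)
= 16/19

16/19


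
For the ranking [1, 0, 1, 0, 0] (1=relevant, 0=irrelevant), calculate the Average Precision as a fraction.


Computing P@k for each relevant position:
Position 1: relevant, P@1 = 1/1 = 1
Position 2: not relevant
Position 3: relevant, P@3 = 2/3 = 2/3
Position 4: not relevant
Position 5: not relevant
Sum of P@k = 1 + 2/3 = 5/3
AP = 5/3 / 2 = 5/6

5/6


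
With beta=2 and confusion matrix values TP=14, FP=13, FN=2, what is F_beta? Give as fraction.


P = TP/(TP+FP) = 14/27 = 14/27
R = TP/(TP+FN) = 14/16 = 7/8
beta^2 = 2^2 = 4
(1 + beta^2) = 5
Numerator = (1+beta^2)*P*R = 245/108
Denominator = beta^2*P + R = 56/27 + 7/8 = 637/216
F_beta = 10/13

10/13


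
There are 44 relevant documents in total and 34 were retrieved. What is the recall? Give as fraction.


Recall = retrieved_relevant / total_relevant
= 34 / 44
= 34 / (34 + 10)
= 17/22

17/22


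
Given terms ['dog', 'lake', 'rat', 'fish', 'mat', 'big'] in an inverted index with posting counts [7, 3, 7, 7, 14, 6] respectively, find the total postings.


Summing posting list sizes:
'dog': 7 postings
'lake': 3 postings
'rat': 7 postings
'fish': 7 postings
'mat': 14 postings
'big': 6 postings
Total = 7 + 3 + 7 + 7 + 14 + 6 = 44

44


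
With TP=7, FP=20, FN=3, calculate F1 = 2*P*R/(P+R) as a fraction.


F1 = 2 * P * R / (P + R)
P = TP/(TP+FP) = 7/27 = 7/27
R = TP/(TP+FN) = 7/10 = 7/10
2 * P * R = 2 * 7/27 * 7/10 = 49/135
P + R = 7/27 + 7/10 = 259/270
F1 = 49/135 / 259/270 = 14/37

14/37


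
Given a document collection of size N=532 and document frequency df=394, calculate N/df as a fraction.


IDF ratio = N / df
= 532 / 394
= 266/197

266/197


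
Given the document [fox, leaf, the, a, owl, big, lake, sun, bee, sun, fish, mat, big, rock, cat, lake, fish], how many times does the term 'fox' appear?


Document has 17 words
Scanning for 'fox':
Found at positions: [0]
Count = 1

1


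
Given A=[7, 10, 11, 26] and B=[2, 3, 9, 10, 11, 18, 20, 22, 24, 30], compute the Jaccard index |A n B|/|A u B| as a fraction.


A intersect B = [10, 11]
|A intersect B| = 2
A union B = [2, 3, 7, 9, 10, 11, 18, 20, 22, 24, 26, 30]
|A union B| = 12
Jaccard = 2/12 = 1/6

1/6


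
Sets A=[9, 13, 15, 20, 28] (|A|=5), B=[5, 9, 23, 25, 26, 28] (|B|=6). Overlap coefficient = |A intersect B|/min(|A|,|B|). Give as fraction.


A intersect B = [9, 28]
|A intersect B| = 2
min(|A|, |B|) = min(5, 6) = 5
Overlap = 2 / 5 = 2/5

2/5


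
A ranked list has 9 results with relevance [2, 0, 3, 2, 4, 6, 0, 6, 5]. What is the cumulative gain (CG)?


Cumulative Gain = sum of relevance scores
Position 1: rel=2, running sum=2
Position 2: rel=0, running sum=2
Position 3: rel=3, running sum=5
Position 4: rel=2, running sum=7
Position 5: rel=4, running sum=11
Position 6: rel=6, running sum=17
Position 7: rel=0, running sum=17
Position 8: rel=6, running sum=23
Position 9: rel=5, running sum=28
CG = 28

28


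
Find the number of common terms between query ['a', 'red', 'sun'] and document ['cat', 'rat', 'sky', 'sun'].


Query terms: ['a', 'red', 'sun']
Document terms: ['cat', 'rat', 'sky', 'sun']
Common terms: ['sun']
Overlap count = 1

1


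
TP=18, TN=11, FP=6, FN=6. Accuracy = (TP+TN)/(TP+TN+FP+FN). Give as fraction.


Accuracy = (TP + TN) / (TP + TN + FP + FN)
TP + TN = 18 + 11 = 29
Total = 18 + 11 + 6 + 6 = 41
Accuracy = 29 / 41 = 29/41

29/41


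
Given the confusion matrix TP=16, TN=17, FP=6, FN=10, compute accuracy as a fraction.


Accuracy = (TP + TN) / (TP + TN + FP + FN)
TP + TN = 16 + 17 = 33
Total = 16 + 17 + 6 + 10 = 49
Accuracy = 33 / 49 = 33/49

33/49


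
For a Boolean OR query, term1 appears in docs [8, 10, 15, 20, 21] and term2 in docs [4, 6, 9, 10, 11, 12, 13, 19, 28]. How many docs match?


Boolean OR: find union of posting lists
term1 docs: [8, 10, 15, 20, 21]
term2 docs: [4, 6, 9, 10, 11, 12, 13, 19, 28]
Union: [4, 6, 8, 9, 10, 11, 12, 13, 15, 19, 20, 21, 28]
|union| = 13

13


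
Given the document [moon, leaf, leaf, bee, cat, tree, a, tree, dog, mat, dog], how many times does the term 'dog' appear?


Document has 11 words
Scanning for 'dog':
Found at positions: [8, 10]
Count = 2

2


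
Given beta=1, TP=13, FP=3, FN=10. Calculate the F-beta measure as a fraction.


P = TP/(TP+FP) = 13/16 = 13/16
R = TP/(TP+FN) = 13/23 = 13/23
beta^2 = 1^2 = 1
(1 + beta^2) = 2
Numerator = (1+beta^2)*P*R = 169/184
Denominator = beta^2*P + R = 13/16 + 13/23 = 507/368
F_beta = 2/3

2/3


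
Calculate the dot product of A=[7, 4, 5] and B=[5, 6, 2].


Dot product = sum of element-wise products
A[0]*B[0] = 7*5 = 35
A[1]*B[1] = 4*6 = 24
A[2]*B[2] = 5*2 = 10
Sum = 35 + 24 + 10 = 69

69


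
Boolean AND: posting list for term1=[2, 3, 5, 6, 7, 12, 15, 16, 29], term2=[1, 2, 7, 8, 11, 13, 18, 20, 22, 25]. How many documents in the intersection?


Boolean AND: find intersection of posting lists
term1 docs: [2, 3, 5, 6, 7, 12, 15, 16, 29]
term2 docs: [1, 2, 7, 8, 11, 13, 18, 20, 22, 25]
Intersection: [2, 7]
|intersection| = 2

2


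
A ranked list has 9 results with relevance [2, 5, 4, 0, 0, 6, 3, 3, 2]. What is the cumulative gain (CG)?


Cumulative Gain = sum of relevance scores
Position 1: rel=2, running sum=2
Position 2: rel=5, running sum=7
Position 3: rel=4, running sum=11
Position 4: rel=0, running sum=11
Position 5: rel=0, running sum=11
Position 6: rel=6, running sum=17
Position 7: rel=3, running sum=20
Position 8: rel=3, running sum=23
Position 9: rel=2, running sum=25
CG = 25

25


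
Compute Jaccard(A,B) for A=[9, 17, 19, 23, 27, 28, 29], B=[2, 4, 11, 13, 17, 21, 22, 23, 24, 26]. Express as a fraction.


A intersect B = [17, 23]
|A intersect B| = 2
A union B = [2, 4, 9, 11, 13, 17, 19, 21, 22, 23, 24, 26, 27, 28, 29]
|A union B| = 15
Jaccard = 2/15 = 2/15

2/15


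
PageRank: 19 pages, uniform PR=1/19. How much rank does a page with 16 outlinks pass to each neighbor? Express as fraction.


Initial PR = 1/19 = 1/19
Outlinks = 16
Contribution per link = PR / outlinks
= 1/19 / 16
= 1/304

1/304


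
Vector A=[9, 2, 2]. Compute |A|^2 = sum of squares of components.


|A|^2 = sum of squared components
A[0]^2 = 9^2 = 81
A[1]^2 = 2^2 = 4
A[2]^2 = 2^2 = 4
Sum = 81 + 4 + 4 = 89

89


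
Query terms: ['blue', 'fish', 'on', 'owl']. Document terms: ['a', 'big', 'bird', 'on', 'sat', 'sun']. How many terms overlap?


Query terms: ['blue', 'fish', 'on', 'owl']
Document terms: ['a', 'big', 'bird', 'on', 'sat', 'sun']
Common terms: ['on']
Overlap count = 1

1


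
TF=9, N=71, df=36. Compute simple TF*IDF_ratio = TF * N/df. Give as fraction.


TF * (N/df)
= 9 * (71/36)
= 9 * 71/36
= 71/4

71/4


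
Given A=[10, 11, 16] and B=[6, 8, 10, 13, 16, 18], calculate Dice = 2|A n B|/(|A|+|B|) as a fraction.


A intersect B = [10, 16]
|A intersect B| = 2
|A| = 3, |B| = 6
Dice = 2*2 / (3+6)
= 4 / 9 = 4/9

4/9


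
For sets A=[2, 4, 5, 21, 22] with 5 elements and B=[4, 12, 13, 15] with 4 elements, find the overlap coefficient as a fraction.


A intersect B = [4]
|A intersect B| = 1
min(|A|, |B|) = min(5, 4) = 4
Overlap = 1 / 4 = 1/4

1/4


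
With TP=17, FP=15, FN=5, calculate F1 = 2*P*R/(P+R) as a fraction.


F1 = 2 * P * R / (P + R)
P = TP/(TP+FP) = 17/32 = 17/32
R = TP/(TP+FN) = 17/22 = 17/22
2 * P * R = 2 * 17/32 * 17/22 = 289/352
P + R = 17/32 + 17/22 = 459/352
F1 = 289/352 / 459/352 = 17/27

17/27


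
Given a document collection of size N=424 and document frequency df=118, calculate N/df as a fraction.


IDF ratio = N / df
= 424 / 118
= 212/59

212/59


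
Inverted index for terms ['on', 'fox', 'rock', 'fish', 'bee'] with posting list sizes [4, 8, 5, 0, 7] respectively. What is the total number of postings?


Summing posting list sizes:
'on': 4 postings
'fox': 8 postings
'rock': 5 postings
'fish': 0 postings
'bee': 7 postings
Total = 4 + 8 + 5 + 0 + 7 = 24

24


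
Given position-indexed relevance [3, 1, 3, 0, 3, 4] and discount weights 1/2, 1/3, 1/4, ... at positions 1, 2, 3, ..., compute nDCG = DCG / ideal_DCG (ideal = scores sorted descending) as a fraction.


Position discount weights w_i = 1/(i+1) for i=1..6:
Weights = [1/2, 1/3, 1/4, 1/5, 1/6, 1/7]
Actual relevance: [3, 1, 3, 0, 3, 4]
DCG = 3/2 + 1/3 + 3/4 + 0/5 + 3/6 + 4/7 = 307/84
Ideal relevance (sorted desc): [4, 3, 3, 3, 1, 0]
Ideal DCG = 4/2 + 3/3 + 3/4 + 3/5 + 1/6 + 0/7 = 271/60
nDCG = DCG / ideal_DCG = 307/84 / 271/60 = 1535/1897

1535/1897


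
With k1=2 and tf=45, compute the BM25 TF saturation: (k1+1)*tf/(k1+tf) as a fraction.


BM25 TF component = (k1+1)*tf / (k1+tf)
k1 = 2, tf = 45
Numerator = (2+1)*45 = 135
Denominator = 2 + 45 = 47
= 135/47 = 135/47

135/47


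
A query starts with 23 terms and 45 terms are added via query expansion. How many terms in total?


Original terms: 23
Expansion terms: 45
Total = 23 + 45 = 68

68


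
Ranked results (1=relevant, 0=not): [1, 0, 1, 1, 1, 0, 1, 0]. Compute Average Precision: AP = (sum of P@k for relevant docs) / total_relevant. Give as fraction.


Computing P@k for each relevant position:
Position 1: relevant, P@1 = 1/1 = 1
Position 2: not relevant
Position 3: relevant, P@3 = 2/3 = 2/3
Position 4: relevant, P@4 = 3/4 = 3/4
Position 5: relevant, P@5 = 4/5 = 4/5
Position 6: not relevant
Position 7: relevant, P@7 = 5/7 = 5/7
Position 8: not relevant
Sum of P@k = 1 + 2/3 + 3/4 + 4/5 + 5/7 = 1651/420
AP = 1651/420 / 5 = 1651/2100

1651/2100


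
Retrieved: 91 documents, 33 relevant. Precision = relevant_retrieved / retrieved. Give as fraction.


Precision = relevant_retrieved / total_retrieved
= 33 / 91
= 33 / (33 + 58)
= 33/91

33/91


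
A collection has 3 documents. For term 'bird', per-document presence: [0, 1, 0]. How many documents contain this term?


Checking each document for 'bird':
Doc 1: absent
Doc 2: present
Doc 3: absent
df = sum of presences = 0 + 1 + 0 = 1

1


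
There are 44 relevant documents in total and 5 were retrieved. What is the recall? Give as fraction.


Recall = retrieved_relevant / total_relevant
= 5 / 44
= 5 / (5 + 39)
= 5/44

5/44


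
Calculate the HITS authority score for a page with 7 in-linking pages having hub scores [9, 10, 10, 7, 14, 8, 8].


Authority = sum of hub scores of in-linkers
In-link 1: hub score = 9
In-link 2: hub score = 10
In-link 3: hub score = 10
In-link 4: hub score = 7
In-link 5: hub score = 14
In-link 6: hub score = 8
In-link 7: hub score = 8
Authority = 9 + 10 + 10 + 7 + 14 + 8 + 8 = 66

66


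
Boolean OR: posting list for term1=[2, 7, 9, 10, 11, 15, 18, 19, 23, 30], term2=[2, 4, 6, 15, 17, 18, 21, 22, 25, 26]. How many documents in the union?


Boolean OR: find union of posting lists
term1 docs: [2, 7, 9, 10, 11, 15, 18, 19, 23, 30]
term2 docs: [2, 4, 6, 15, 17, 18, 21, 22, 25, 26]
Union: [2, 4, 6, 7, 9, 10, 11, 15, 17, 18, 19, 21, 22, 23, 25, 26, 30]
|union| = 17

17


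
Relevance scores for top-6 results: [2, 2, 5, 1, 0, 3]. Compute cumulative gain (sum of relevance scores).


Cumulative Gain = sum of relevance scores
Position 1: rel=2, running sum=2
Position 2: rel=2, running sum=4
Position 3: rel=5, running sum=9
Position 4: rel=1, running sum=10
Position 5: rel=0, running sum=10
Position 6: rel=3, running sum=13
CG = 13

13


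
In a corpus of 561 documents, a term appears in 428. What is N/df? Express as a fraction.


IDF ratio = N / df
= 561 / 428
= 561/428

561/428


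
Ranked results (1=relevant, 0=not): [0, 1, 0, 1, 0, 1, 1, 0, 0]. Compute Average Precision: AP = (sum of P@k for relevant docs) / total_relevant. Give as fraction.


Computing P@k for each relevant position:
Position 1: not relevant
Position 2: relevant, P@2 = 1/2 = 1/2
Position 3: not relevant
Position 4: relevant, P@4 = 2/4 = 1/2
Position 5: not relevant
Position 6: relevant, P@6 = 3/6 = 1/2
Position 7: relevant, P@7 = 4/7 = 4/7
Position 8: not relevant
Position 9: not relevant
Sum of P@k = 1/2 + 1/2 + 1/2 + 4/7 = 29/14
AP = 29/14 / 4 = 29/56

29/56


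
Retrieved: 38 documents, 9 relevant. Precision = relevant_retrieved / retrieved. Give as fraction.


Precision = relevant_retrieved / total_retrieved
= 9 / 38
= 9 / (9 + 29)
= 9/38

9/38


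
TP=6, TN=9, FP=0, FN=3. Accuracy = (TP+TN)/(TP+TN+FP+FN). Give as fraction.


Accuracy = (TP + TN) / (TP + TN + FP + FN)
TP + TN = 6 + 9 = 15
Total = 6 + 9 + 0 + 3 = 18
Accuracy = 15 / 18 = 5/6

5/6


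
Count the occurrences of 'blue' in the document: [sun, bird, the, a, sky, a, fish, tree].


Document has 8 words
Scanning for 'blue':
Term not found in document
Count = 0

0


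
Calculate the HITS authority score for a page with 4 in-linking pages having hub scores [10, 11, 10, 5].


Authority = sum of hub scores of in-linkers
In-link 1: hub score = 10
In-link 2: hub score = 11
In-link 3: hub score = 10
In-link 4: hub score = 5
Authority = 10 + 11 + 10 + 5 = 36

36


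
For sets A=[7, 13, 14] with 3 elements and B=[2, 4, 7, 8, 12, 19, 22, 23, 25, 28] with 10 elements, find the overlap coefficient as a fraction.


A intersect B = [7]
|A intersect B| = 1
min(|A|, |B|) = min(3, 10) = 3
Overlap = 1 / 3 = 1/3

1/3


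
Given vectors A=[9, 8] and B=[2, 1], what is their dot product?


Dot product = sum of element-wise products
A[0]*B[0] = 9*2 = 18
A[1]*B[1] = 8*1 = 8
Sum = 18 + 8 = 26

26


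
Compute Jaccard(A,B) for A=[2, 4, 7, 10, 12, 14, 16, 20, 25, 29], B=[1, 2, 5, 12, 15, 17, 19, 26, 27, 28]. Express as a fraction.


A intersect B = [2, 12]
|A intersect B| = 2
A union B = [1, 2, 4, 5, 7, 10, 12, 14, 15, 16, 17, 19, 20, 25, 26, 27, 28, 29]
|A union B| = 18
Jaccard = 2/18 = 1/9

1/9


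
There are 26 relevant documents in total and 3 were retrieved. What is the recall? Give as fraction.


Recall = retrieved_relevant / total_relevant
= 3 / 26
= 3 / (3 + 23)
= 3/26

3/26


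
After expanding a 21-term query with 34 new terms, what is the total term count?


Original terms: 21
Expansion terms: 34
Total = 21 + 34 = 55

55


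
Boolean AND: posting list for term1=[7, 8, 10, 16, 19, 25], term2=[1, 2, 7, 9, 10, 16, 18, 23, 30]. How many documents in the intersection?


Boolean AND: find intersection of posting lists
term1 docs: [7, 8, 10, 16, 19, 25]
term2 docs: [1, 2, 7, 9, 10, 16, 18, 23, 30]
Intersection: [7, 10, 16]
|intersection| = 3

3


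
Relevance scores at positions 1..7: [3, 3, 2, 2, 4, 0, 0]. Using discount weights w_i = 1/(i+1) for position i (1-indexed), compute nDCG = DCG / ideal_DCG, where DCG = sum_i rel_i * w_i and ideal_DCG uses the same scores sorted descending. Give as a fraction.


Position discount weights w_i = 1/(i+1) for i=1..7:
Weights = [1/2, 1/3, 1/4, 1/5, 1/6, 1/7, 1/8]
Actual relevance: [3, 3, 2, 2, 4, 0, 0]
DCG = 3/2 + 3/3 + 2/4 + 2/5 + 4/6 + 0/7 + 0/8 = 61/15
Ideal relevance (sorted desc): [4, 3, 3, 2, 2, 0, 0]
Ideal DCG = 4/2 + 3/3 + 3/4 + 2/5 + 2/6 + 0/7 + 0/8 = 269/60
nDCG = DCG / ideal_DCG = 61/15 / 269/60 = 244/269

244/269


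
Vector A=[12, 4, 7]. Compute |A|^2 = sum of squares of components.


|A|^2 = sum of squared components
A[0]^2 = 12^2 = 144
A[1]^2 = 4^2 = 16
A[2]^2 = 7^2 = 49
Sum = 144 + 16 + 49 = 209

209


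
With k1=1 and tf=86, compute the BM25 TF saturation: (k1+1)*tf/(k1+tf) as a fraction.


BM25 TF component = (k1+1)*tf / (k1+tf)
k1 = 1, tf = 86
Numerator = (1+1)*86 = 172
Denominator = 1 + 86 = 87
= 172/87 = 172/87

172/87


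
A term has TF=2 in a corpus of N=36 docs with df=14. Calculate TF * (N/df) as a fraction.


TF * (N/df)
= 2 * (36/14)
= 2 * 18/7
= 36/7

36/7


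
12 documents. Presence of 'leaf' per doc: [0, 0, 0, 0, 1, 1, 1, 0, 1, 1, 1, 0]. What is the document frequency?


Checking each document for 'leaf':
Doc 1: absent
Doc 2: absent
Doc 3: absent
Doc 4: absent
Doc 5: present
Doc 6: present
Doc 7: present
Doc 8: absent
Doc 9: present
Doc 10: present
Doc 11: present
Doc 12: absent
df = sum of presences = 0 + 0 + 0 + 0 + 1 + 1 + 1 + 0 + 1 + 1 + 1 + 0 = 6

6


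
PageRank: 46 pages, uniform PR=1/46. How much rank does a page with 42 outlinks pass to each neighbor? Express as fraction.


Initial PR = 1/46 = 1/46
Outlinks = 42
Contribution per link = PR / outlinks
= 1/46 / 42
= 1/1932

1/1932


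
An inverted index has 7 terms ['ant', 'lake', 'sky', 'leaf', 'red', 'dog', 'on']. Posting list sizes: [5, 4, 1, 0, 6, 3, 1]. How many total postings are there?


Summing posting list sizes:
'ant': 5 postings
'lake': 4 postings
'sky': 1 postings
'leaf': 0 postings
'red': 6 postings
'dog': 3 postings
'on': 1 postings
Total = 5 + 4 + 1 + 0 + 6 + 3 + 1 = 20

20


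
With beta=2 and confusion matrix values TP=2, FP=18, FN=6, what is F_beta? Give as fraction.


P = TP/(TP+FP) = 2/20 = 1/10
R = TP/(TP+FN) = 2/8 = 1/4
beta^2 = 2^2 = 4
(1 + beta^2) = 5
Numerator = (1+beta^2)*P*R = 1/8
Denominator = beta^2*P + R = 2/5 + 1/4 = 13/20
F_beta = 5/26

5/26


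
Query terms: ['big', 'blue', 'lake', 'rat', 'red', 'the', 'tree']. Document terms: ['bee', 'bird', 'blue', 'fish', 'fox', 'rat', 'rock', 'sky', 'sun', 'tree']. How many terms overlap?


Query terms: ['big', 'blue', 'lake', 'rat', 'red', 'the', 'tree']
Document terms: ['bee', 'bird', 'blue', 'fish', 'fox', 'rat', 'rock', 'sky', 'sun', 'tree']
Common terms: ['blue', 'rat', 'tree']
Overlap count = 3

3


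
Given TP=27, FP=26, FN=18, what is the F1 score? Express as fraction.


F1 = 2 * P * R / (P + R)
P = TP/(TP+FP) = 27/53 = 27/53
R = TP/(TP+FN) = 27/45 = 3/5
2 * P * R = 2 * 27/53 * 3/5 = 162/265
P + R = 27/53 + 3/5 = 294/265
F1 = 162/265 / 294/265 = 27/49

27/49


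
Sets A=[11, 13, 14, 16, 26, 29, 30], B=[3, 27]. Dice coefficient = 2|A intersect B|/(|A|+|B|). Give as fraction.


A intersect B = []
|A intersect B| = 0
|A| = 7, |B| = 2
Dice = 2*0 / (7+2)
= 0 / 9 = 0

0


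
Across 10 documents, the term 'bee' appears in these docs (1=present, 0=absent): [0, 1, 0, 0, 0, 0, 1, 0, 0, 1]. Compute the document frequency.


Checking each document for 'bee':
Doc 1: absent
Doc 2: present
Doc 3: absent
Doc 4: absent
Doc 5: absent
Doc 6: absent
Doc 7: present
Doc 8: absent
Doc 9: absent
Doc 10: present
df = sum of presences = 0 + 1 + 0 + 0 + 0 + 0 + 1 + 0 + 0 + 1 = 3

3


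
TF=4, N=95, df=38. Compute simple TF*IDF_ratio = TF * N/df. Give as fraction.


TF * (N/df)
= 4 * (95/38)
= 4 * 5/2
= 10

10


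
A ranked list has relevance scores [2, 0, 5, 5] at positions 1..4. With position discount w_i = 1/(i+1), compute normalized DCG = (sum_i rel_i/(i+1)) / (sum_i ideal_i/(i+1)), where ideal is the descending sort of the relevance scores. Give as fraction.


Position discount weights w_i = 1/(i+1) for i=1..4:
Weights = [1/2, 1/3, 1/4, 1/5]
Actual relevance: [2, 0, 5, 5]
DCG = 2/2 + 0/3 + 5/4 + 5/5 = 13/4
Ideal relevance (sorted desc): [5, 5, 2, 0]
Ideal DCG = 5/2 + 5/3 + 2/4 + 0/5 = 14/3
nDCG = DCG / ideal_DCG = 13/4 / 14/3 = 39/56

39/56


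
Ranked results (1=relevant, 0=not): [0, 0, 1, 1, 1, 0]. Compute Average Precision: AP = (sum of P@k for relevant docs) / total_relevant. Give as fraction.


Computing P@k for each relevant position:
Position 1: not relevant
Position 2: not relevant
Position 3: relevant, P@3 = 1/3 = 1/3
Position 4: relevant, P@4 = 2/4 = 1/2
Position 5: relevant, P@5 = 3/5 = 3/5
Position 6: not relevant
Sum of P@k = 1/3 + 1/2 + 3/5 = 43/30
AP = 43/30 / 3 = 43/90

43/90


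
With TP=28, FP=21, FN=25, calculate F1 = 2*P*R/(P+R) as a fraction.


F1 = 2 * P * R / (P + R)
P = TP/(TP+FP) = 28/49 = 4/7
R = TP/(TP+FN) = 28/53 = 28/53
2 * P * R = 2 * 4/7 * 28/53 = 32/53
P + R = 4/7 + 28/53 = 408/371
F1 = 32/53 / 408/371 = 28/51

28/51


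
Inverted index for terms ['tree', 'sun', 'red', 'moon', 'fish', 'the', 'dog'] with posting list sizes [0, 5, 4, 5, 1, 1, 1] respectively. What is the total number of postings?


Summing posting list sizes:
'tree': 0 postings
'sun': 5 postings
'red': 4 postings
'moon': 5 postings
'fish': 1 postings
'the': 1 postings
'dog': 1 postings
Total = 0 + 5 + 4 + 5 + 1 + 1 + 1 = 17

17


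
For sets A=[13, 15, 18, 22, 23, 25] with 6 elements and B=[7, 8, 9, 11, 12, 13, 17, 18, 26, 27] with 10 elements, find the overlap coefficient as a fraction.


A intersect B = [13, 18]
|A intersect B| = 2
min(|A|, |B|) = min(6, 10) = 6
Overlap = 2 / 6 = 1/3

1/3


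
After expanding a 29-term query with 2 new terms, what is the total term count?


Original terms: 29
Expansion terms: 2
Total = 29 + 2 = 31

31


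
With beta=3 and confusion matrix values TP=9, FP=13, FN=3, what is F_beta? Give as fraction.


P = TP/(TP+FP) = 9/22 = 9/22
R = TP/(TP+FN) = 9/12 = 3/4
beta^2 = 3^2 = 9
(1 + beta^2) = 10
Numerator = (1+beta^2)*P*R = 135/44
Denominator = beta^2*P + R = 81/22 + 3/4 = 195/44
F_beta = 9/13

9/13


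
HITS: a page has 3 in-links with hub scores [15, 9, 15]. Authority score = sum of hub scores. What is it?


Authority = sum of hub scores of in-linkers
In-link 1: hub score = 15
In-link 2: hub score = 9
In-link 3: hub score = 15
Authority = 15 + 9 + 15 = 39

39


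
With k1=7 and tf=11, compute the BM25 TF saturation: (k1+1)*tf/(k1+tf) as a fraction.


BM25 TF component = (k1+1)*tf / (k1+tf)
k1 = 7, tf = 11
Numerator = (7+1)*11 = 88
Denominator = 7 + 11 = 18
= 88/18 = 44/9

44/9


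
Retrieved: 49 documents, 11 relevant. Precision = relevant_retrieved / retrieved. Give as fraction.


Precision = relevant_retrieved / total_retrieved
= 11 / 49
= 11 / (11 + 38)
= 11/49

11/49


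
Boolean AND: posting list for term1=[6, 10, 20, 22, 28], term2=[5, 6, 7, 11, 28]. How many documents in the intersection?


Boolean AND: find intersection of posting lists
term1 docs: [6, 10, 20, 22, 28]
term2 docs: [5, 6, 7, 11, 28]
Intersection: [6, 28]
|intersection| = 2

2


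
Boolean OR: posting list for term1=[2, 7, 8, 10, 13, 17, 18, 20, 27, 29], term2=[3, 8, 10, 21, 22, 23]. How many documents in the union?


Boolean OR: find union of posting lists
term1 docs: [2, 7, 8, 10, 13, 17, 18, 20, 27, 29]
term2 docs: [3, 8, 10, 21, 22, 23]
Union: [2, 3, 7, 8, 10, 13, 17, 18, 20, 21, 22, 23, 27, 29]
|union| = 14

14


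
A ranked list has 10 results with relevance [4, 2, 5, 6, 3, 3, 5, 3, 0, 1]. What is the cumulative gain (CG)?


Cumulative Gain = sum of relevance scores
Position 1: rel=4, running sum=4
Position 2: rel=2, running sum=6
Position 3: rel=5, running sum=11
Position 4: rel=6, running sum=17
Position 5: rel=3, running sum=20
Position 6: rel=3, running sum=23
Position 7: rel=5, running sum=28
Position 8: rel=3, running sum=31
Position 9: rel=0, running sum=31
Position 10: rel=1, running sum=32
CG = 32

32


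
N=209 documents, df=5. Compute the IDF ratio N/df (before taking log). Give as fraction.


IDF ratio = N / df
= 209 / 5
= 209/5

209/5


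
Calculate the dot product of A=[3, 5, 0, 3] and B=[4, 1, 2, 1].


Dot product = sum of element-wise products
A[0]*B[0] = 3*4 = 12
A[1]*B[1] = 5*1 = 5
A[2]*B[2] = 0*2 = 0
A[3]*B[3] = 3*1 = 3
Sum = 12 + 5 + 0 + 3 = 20

20


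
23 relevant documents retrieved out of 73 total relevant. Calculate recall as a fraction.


Recall = retrieved_relevant / total_relevant
= 23 / 73
= 23 / (23 + 50)
= 23/73

23/73


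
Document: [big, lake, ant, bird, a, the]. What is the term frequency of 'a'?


Document has 6 words
Scanning for 'a':
Found at positions: [4]
Count = 1

1


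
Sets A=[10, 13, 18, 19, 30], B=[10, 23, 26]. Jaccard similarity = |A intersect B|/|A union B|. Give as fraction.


A intersect B = [10]
|A intersect B| = 1
A union B = [10, 13, 18, 19, 23, 26, 30]
|A union B| = 7
Jaccard = 1/7 = 1/7

1/7


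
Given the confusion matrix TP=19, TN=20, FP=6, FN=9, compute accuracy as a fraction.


Accuracy = (TP + TN) / (TP + TN + FP + FN)
TP + TN = 19 + 20 = 39
Total = 19 + 20 + 6 + 9 = 54
Accuracy = 39 / 54 = 13/18

13/18


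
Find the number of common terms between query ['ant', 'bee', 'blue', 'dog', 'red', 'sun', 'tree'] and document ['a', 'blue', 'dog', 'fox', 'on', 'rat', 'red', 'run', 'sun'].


Query terms: ['ant', 'bee', 'blue', 'dog', 'red', 'sun', 'tree']
Document terms: ['a', 'blue', 'dog', 'fox', 'on', 'rat', 'red', 'run', 'sun']
Common terms: ['blue', 'dog', 'red', 'sun']
Overlap count = 4

4


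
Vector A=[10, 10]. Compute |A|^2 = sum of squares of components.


|A|^2 = sum of squared components
A[0]^2 = 10^2 = 100
A[1]^2 = 10^2 = 100
Sum = 100 + 100 = 200

200


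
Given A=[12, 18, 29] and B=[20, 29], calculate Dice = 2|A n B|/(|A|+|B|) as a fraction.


A intersect B = [29]
|A intersect B| = 1
|A| = 3, |B| = 2
Dice = 2*1 / (3+2)
= 2 / 5 = 2/5

2/5


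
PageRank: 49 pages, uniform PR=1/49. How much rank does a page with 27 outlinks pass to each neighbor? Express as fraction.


Initial PR = 1/49 = 1/49
Outlinks = 27
Contribution per link = PR / outlinks
= 1/49 / 27
= 1/1323

1/1323


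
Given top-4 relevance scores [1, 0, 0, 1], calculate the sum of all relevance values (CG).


Cumulative Gain = sum of relevance scores
Position 1: rel=1, running sum=1
Position 2: rel=0, running sum=1
Position 3: rel=0, running sum=1
Position 4: rel=1, running sum=2
CG = 2

2


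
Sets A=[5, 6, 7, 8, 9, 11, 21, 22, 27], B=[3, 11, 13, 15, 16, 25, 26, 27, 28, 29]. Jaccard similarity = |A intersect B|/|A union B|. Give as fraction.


A intersect B = [11, 27]
|A intersect B| = 2
A union B = [3, 5, 6, 7, 8, 9, 11, 13, 15, 16, 21, 22, 25, 26, 27, 28, 29]
|A union B| = 17
Jaccard = 2/17 = 2/17

2/17


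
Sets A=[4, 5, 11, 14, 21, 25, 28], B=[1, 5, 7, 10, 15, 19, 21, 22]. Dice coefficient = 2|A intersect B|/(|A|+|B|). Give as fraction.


A intersect B = [5, 21]
|A intersect B| = 2
|A| = 7, |B| = 8
Dice = 2*2 / (7+8)
= 4 / 15 = 4/15

4/15


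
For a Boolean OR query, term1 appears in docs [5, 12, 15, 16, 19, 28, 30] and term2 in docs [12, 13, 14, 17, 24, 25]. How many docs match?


Boolean OR: find union of posting lists
term1 docs: [5, 12, 15, 16, 19, 28, 30]
term2 docs: [12, 13, 14, 17, 24, 25]
Union: [5, 12, 13, 14, 15, 16, 17, 19, 24, 25, 28, 30]
|union| = 12

12


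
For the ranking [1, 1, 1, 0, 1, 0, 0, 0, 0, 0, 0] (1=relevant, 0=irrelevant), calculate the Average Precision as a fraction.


Computing P@k for each relevant position:
Position 1: relevant, P@1 = 1/1 = 1
Position 2: relevant, P@2 = 2/2 = 1
Position 3: relevant, P@3 = 3/3 = 1
Position 4: not relevant
Position 5: relevant, P@5 = 4/5 = 4/5
Position 6: not relevant
Position 7: not relevant
Position 8: not relevant
Position 9: not relevant
Position 10: not relevant
Position 11: not relevant
Sum of P@k = 1 + 1 + 1 + 4/5 = 19/5
AP = 19/5 / 4 = 19/20

19/20


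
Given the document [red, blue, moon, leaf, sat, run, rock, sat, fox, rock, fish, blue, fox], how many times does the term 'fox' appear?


Document has 13 words
Scanning for 'fox':
Found at positions: [8, 12]
Count = 2

2


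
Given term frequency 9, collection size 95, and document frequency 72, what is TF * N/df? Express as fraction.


TF * (N/df)
= 9 * (95/72)
= 9 * 95/72
= 95/8

95/8


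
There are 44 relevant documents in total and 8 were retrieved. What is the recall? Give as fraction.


Recall = retrieved_relevant / total_relevant
= 8 / 44
= 8 / (8 + 36)
= 2/11

2/11


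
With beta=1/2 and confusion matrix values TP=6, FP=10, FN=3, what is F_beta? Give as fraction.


P = TP/(TP+FP) = 6/16 = 3/8
R = TP/(TP+FN) = 6/9 = 2/3
beta^2 = 1/2^2 = 1/4
(1 + beta^2) = 5/4
Numerator = (1+beta^2)*P*R = 5/16
Denominator = beta^2*P + R = 3/32 + 2/3 = 73/96
F_beta = 30/73

30/73


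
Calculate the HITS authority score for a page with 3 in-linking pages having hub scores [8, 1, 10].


Authority = sum of hub scores of in-linkers
In-link 1: hub score = 8
In-link 2: hub score = 1
In-link 3: hub score = 10
Authority = 8 + 1 + 10 = 19

19


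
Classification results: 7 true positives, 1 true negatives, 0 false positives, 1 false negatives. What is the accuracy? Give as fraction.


Accuracy = (TP + TN) / (TP + TN + FP + FN)
TP + TN = 7 + 1 = 8
Total = 7 + 1 + 0 + 1 = 9
Accuracy = 8 / 9 = 8/9

8/9


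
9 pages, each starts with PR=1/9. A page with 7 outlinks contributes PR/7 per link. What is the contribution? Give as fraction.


Initial PR = 1/9 = 1/9
Outlinks = 7
Contribution per link = PR / outlinks
= 1/9 / 7
= 1/63

1/63


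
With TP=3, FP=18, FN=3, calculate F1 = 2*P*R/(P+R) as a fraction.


F1 = 2 * P * R / (P + R)
P = TP/(TP+FP) = 3/21 = 1/7
R = TP/(TP+FN) = 3/6 = 1/2
2 * P * R = 2 * 1/7 * 1/2 = 1/7
P + R = 1/7 + 1/2 = 9/14
F1 = 1/7 / 9/14 = 2/9

2/9


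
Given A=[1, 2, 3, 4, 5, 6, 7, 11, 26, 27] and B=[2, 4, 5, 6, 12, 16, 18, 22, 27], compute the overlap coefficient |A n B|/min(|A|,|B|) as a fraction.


A intersect B = [2, 4, 5, 6, 27]
|A intersect B| = 5
min(|A|, |B|) = min(10, 9) = 9
Overlap = 5 / 9 = 5/9

5/9


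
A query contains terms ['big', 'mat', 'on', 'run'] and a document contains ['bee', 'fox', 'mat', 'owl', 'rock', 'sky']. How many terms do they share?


Query terms: ['big', 'mat', 'on', 'run']
Document terms: ['bee', 'fox', 'mat', 'owl', 'rock', 'sky']
Common terms: ['mat']
Overlap count = 1

1


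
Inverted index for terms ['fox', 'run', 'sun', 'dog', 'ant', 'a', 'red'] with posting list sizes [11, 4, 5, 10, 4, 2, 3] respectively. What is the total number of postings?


Summing posting list sizes:
'fox': 11 postings
'run': 4 postings
'sun': 5 postings
'dog': 10 postings
'ant': 4 postings
'a': 2 postings
'red': 3 postings
Total = 11 + 4 + 5 + 10 + 4 + 2 + 3 = 39

39


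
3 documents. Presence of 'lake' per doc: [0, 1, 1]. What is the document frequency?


Checking each document for 'lake':
Doc 1: absent
Doc 2: present
Doc 3: present
df = sum of presences = 0 + 1 + 1 = 2

2


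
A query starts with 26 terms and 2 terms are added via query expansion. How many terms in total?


Original terms: 26
Expansion terms: 2
Total = 26 + 2 = 28

28


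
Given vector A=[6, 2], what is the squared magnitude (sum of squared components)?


|A|^2 = sum of squared components
A[0]^2 = 6^2 = 36
A[1]^2 = 2^2 = 4
Sum = 36 + 4 = 40

40


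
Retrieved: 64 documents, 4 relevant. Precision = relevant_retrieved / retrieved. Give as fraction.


Precision = relevant_retrieved / total_retrieved
= 4 / 64
= 4 / (4 + 60)
= 1/16

1/16


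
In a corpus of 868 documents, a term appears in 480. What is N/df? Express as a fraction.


IDF ratio = N / df
= 868 / 480
= 217/120

217/120


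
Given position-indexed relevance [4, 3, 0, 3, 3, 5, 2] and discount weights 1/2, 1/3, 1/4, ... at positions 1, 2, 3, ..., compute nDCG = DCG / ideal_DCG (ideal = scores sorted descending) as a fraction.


Position discount weights w_i = 1/(i+1) for i=1..7:
Weights = [1/2, 1/3, 1/4, 1/5, 1/6, 1/7, 1/8]
Actual relevance: [4, 3, 0, 3, 3, 5, 2]
DCG = 4/2 + 3/3 + 0/4 + 3/5 + 3/6 + 5/7 + 2/8 = 709/140
Ideal relevance (sorted desc): [5, 4, 3, 3, 3, 2, 0]
Ideal DCG = 5/2 + 4/3 + 3/4 + 3/5 + 3/6 + 2/7 + 0/8 = 2507/420
nDCG = DCG / ideal_DCG = 709/140 / 2507/420 = 2127/2507

2127/2507


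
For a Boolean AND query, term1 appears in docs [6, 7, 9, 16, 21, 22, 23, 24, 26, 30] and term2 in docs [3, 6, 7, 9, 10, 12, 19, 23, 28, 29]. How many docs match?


Boolean AND: find intersection of posting lists
term1 docs: [6, 7, 9, 16, 21, 22, 23, 24, 26, 30]
term2 docs: [3, 6, 7, 9, 10, 12, 19, 23, 28, 29]
Intersection: [6, 7, 9, 23]
|intersection| = 4

4


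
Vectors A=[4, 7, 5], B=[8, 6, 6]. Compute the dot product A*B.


Dot product = sum of element-wise products
A[0]*B[0] = 4*8 = 32
A[1]*B[1] = 7*6 = 42
A[2]*B[2] = 5*6 = 30
Sum = 32 + 42 + 30 = 104

104
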